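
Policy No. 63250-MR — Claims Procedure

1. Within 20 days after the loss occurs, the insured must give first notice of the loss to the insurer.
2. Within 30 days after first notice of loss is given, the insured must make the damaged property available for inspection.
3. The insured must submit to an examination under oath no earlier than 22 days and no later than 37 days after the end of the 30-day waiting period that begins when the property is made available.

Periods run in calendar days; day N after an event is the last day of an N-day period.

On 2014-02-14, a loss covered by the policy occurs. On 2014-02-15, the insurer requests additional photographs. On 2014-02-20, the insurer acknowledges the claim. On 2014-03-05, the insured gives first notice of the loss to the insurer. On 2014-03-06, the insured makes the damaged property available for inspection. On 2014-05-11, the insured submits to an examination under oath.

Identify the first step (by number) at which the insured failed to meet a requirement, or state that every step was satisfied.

None — every step was satisfied

Step 1: 20 days after 2014-02-14 (when the loss occurs) is 2014-03-06; completed 2014-03-05, before the deadline.
Step 2: 30 days after 2014-03-05 (when first notice of loss is given) is 2014-04-04; done 2014-03-06 — timely.
Step 3: the window is 22–37 days after 2014-04-05 (end of the 30-day waiting period, which began when the property is made available on 2014-03-06), so 2014-04-27 through 2014-05-12; done 2014-05-11, which is between those dates.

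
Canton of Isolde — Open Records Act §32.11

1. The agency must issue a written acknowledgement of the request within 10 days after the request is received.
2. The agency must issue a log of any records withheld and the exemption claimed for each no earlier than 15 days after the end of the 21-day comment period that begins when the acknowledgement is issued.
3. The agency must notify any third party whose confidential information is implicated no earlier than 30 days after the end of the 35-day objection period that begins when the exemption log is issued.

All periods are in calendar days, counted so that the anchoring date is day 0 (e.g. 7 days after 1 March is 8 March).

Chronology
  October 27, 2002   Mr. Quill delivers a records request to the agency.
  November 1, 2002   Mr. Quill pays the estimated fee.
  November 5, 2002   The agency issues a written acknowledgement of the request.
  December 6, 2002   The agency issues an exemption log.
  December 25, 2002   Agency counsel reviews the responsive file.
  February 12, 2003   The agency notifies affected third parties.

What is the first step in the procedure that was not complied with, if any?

Step 2

Step 1: 10 days after October 27, 2002 (when the request is received) is November 6, 2002; November 5, 2002 is within that limit.
Step 2: the earliest permitted date is 15 days after November 26, 2002 (end of the 21-day comment period, which began when the acknowledgement is issued on November 5, 2002), i.e. December 11, 2002; acted on December 6, 2002, 5 days prematurely.
The analysis stops there.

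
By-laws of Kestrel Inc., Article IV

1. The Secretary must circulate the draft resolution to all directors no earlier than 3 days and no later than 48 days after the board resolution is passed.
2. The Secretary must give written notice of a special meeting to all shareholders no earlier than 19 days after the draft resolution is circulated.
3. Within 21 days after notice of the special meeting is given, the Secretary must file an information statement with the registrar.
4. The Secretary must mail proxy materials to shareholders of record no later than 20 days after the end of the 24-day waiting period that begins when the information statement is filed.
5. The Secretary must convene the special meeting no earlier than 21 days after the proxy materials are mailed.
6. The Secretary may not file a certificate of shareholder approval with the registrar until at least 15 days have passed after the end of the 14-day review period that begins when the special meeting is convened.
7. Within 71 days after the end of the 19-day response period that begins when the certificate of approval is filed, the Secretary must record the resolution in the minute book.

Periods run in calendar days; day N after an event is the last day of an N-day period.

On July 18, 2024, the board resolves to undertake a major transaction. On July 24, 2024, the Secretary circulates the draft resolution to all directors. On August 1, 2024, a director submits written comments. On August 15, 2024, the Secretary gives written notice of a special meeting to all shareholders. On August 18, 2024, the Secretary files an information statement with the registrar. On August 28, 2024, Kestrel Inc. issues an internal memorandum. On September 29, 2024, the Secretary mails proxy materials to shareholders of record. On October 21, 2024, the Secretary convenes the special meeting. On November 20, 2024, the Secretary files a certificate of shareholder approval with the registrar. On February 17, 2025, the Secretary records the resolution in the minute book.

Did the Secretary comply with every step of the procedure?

Yes

Step 1: the window is 3–48 days after July 18, 2024 (when the board resolution is passed), so July 21, 2024 through September 4, 2024; done July 24, 2024 — within the window.
Step 2: the earliest permitted date is 19 days after July 24, 2024 (when the draft resolution is circulated), i.e. August 12, 2024; done August 15, 2024, after the minimum wait.
Step 3: 21 days after August 15, 2024 (when notice of the special meeting is given) is September 5, 2024; done August 18, 2024 — timely.
Step 4: 20 days after September 11, 2024 (end of the 24-day waiting period, which began when the information statement is filed on August 18, 2024) is October 1, 2024; completed September 29, 2024, before the deadline.
Step 5: the earliest permitted date is 21 days after September 29, 2024 (when the proxy materials are mailed), i.e. October 20, 2024; October 21, 2024 is on or after that date.
Step 6: the earliest permitted date is 15 days after November 4, 2024 (end of the 14-day review period, which began when the special meeting is convened on October 21, 2024), i.e. November 19, 2024; done November 20, 2024, after the minimum wait.
Step 7: 71 days after December 9, 2024 (end of the 19-day response period, which began when the certificate of approval is filed on November 20, 2024) is February 18, 2025; February 17, 2025 is within that limit.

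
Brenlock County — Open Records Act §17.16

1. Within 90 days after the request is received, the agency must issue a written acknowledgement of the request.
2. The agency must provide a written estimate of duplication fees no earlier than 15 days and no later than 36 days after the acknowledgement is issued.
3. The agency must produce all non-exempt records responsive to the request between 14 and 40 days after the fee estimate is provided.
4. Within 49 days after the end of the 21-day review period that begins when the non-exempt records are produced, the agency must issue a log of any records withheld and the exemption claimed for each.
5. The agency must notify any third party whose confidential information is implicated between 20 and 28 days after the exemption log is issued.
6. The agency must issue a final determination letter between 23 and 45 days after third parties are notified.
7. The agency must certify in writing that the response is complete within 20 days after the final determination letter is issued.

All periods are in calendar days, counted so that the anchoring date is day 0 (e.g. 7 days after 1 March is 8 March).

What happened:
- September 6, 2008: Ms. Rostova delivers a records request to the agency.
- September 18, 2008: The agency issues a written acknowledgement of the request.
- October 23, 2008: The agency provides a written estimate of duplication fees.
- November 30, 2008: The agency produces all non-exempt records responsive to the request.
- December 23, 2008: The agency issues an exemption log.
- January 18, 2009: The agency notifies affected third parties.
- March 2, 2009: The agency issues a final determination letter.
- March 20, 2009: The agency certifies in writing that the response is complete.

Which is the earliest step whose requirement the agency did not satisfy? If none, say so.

Step 1 — counting 90 days from September 6, 2008 (when the request is received) gives a deadline of December 5, 2008; completed September 18, 2008, before the deadline.
Step 2 — 15 and 36 days from September 18, 2008 (when the acknowledgement is issued) are October 3, 2008 and October 24, 2008 respectively; October 23, 2008 falls inside that range.
Step 3 — 14 and 40 days from October 23, 2008 (when the fee estimate is provided) are November 6, 2008 and December 2, 2008 respectively; done November 30, 2008 — within the window.
Step 4 — counting 49 days from December 21, 2008 (end of the 21-day review period, which began when the non-exempt records are produced on November 30, 2008) gives a deadline of February 8, 2009; done December 23, 2008 — timely.
Step 5 — 20 and 28 days from December 23, 2008 (when the exemption log is issued) are January 12, 2009 and January 20, 2009 respectively; January 18, 2009 falls inside that range.
Step 6 — 23 and 45 days from January 18, 2009 (when third parties are notified) are February 10, 2009 and March 4, 2009 respectively; done March 2, 2009 — within the window.
Step 7 — counting 20 days from March 2, 2009 (when the final determination letter is issued) gives a deadline of March 22, 2009; March 20, 2009 is within that limit.

None — every step was satisfied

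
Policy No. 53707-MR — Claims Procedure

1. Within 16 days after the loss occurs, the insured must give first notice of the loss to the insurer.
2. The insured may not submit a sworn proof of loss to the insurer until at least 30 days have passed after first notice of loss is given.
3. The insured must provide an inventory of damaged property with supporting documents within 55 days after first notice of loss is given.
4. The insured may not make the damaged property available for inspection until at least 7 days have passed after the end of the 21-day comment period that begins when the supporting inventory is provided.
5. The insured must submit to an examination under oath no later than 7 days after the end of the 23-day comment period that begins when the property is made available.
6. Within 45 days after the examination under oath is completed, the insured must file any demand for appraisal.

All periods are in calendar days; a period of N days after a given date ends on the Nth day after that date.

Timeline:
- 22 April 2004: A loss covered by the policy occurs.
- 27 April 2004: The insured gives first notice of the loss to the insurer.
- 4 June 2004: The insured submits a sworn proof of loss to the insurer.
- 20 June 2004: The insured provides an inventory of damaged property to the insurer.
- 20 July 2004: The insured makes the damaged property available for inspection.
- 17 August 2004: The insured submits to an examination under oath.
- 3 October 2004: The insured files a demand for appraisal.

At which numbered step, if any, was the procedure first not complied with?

Step 6

Step 1: 16 days after 22 April 2004 (when the loss occurs) is 8 May 2004; done 27 April 2004 — timely.
Step 2: the earliest permitted date is 30 days after 27 April 2004 (when first notice of loss is given), i.e. 27 May 2004; done 4 June 2004, after the minimum wait.
Step 3: 55 days after 27 April 2004 (when first notice of loss is given) is 21 June 2004; completed 20 June 2004, before the deadline.
Step 4: the earliest permitted date is 7 days after 11 July 2004 (end of the 21-day comment period, which began when the supporting inventory is provided on 20 June 2004), i.e. 18 July 2004; 20 July 2004 is on or after that date.
Step 5: 7 days after 12 August 2004 (end of the 23-day comment period, which began when the property is made available on 20 July 2004) is 19 August 2004; completed 17 August 2004, before the deadline.
Step 6: 45 days after 17 August 2004 (when the examination under oath is completed) is 1 October 2004; 3 October 2004 misses that deadline by 2 days.
The analysis stops there.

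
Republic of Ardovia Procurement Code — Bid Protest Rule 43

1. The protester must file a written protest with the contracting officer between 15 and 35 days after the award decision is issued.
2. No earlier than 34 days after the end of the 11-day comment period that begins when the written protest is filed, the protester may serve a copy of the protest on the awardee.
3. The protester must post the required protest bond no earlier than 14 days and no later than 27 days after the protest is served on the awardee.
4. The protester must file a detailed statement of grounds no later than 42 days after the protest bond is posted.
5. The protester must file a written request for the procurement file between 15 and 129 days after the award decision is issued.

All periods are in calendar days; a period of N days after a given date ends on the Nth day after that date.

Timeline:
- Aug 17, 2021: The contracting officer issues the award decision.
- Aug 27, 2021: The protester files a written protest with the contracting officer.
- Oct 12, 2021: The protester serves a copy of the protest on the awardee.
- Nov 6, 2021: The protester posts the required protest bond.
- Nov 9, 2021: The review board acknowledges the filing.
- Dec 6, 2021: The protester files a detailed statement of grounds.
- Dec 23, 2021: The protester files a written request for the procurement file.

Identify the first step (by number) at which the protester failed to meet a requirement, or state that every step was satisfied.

(1) the permitted window runs from Aug 17, 2021 + 15 = Sep 1, 2021 to Aug 17, 2021 + 35 = Sep 21, 2021; Aug 27, 2021 is 5 days too early.

Step 1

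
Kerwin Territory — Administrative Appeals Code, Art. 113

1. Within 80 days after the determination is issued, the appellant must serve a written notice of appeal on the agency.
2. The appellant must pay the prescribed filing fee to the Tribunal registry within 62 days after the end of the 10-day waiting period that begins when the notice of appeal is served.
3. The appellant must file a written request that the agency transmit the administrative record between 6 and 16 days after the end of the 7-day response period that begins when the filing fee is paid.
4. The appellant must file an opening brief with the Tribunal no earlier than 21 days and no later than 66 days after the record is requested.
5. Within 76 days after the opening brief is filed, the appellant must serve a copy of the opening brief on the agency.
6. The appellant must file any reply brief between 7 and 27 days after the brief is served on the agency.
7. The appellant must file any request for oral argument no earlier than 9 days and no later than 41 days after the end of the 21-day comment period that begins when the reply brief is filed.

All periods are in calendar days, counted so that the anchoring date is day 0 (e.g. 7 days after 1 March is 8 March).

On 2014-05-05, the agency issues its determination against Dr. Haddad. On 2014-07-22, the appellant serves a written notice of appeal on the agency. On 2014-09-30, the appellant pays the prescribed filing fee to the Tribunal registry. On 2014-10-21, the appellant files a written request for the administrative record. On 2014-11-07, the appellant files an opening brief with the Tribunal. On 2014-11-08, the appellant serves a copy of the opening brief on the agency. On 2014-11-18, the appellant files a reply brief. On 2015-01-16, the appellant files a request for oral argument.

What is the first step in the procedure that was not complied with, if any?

Step 4

Step 1 — counting 80 days from 2014-05-05 (when the determination is issued) gives a deadline of 2014-07-24; completed 2014-07-22, before the deadline.
Step 2 — counting 62 days from 2014-08-01 (end of the 10-day waiting period, which began when the notice of appeal is served on 2014-07-22) gives a deadline of 2014-10-02; done 2014-09-30 — timely.
Step 3 — 6 and 16 days from 2014-10-07 (end of the 7-day response period, which began when the filing fee is paid on 2014-09-30) are 2014-10-13 and 2014-10-23 respectively; done 2014-10-21, which is between those dates.
Step 4 — 21 and 66 days from 2014-10-21 (when the record is requested) are 2014-11-11 and 2014-12-26 respectively; done 2014-11-07 — 4 days before the window opened.
The procedure was therefore not followed at step 4.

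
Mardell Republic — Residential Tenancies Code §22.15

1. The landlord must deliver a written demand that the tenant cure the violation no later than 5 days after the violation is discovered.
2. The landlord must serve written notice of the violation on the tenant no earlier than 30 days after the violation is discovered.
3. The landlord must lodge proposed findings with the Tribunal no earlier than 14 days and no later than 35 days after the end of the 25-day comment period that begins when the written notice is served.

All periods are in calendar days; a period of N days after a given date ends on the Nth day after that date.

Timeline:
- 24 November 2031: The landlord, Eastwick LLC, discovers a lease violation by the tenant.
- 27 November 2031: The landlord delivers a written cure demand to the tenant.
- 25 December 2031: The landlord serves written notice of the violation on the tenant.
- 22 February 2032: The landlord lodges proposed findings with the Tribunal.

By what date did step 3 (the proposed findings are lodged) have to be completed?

The written notice is served on 25 December 2031; the 25-day comment period therefore ends 19 January 2032, and step 3 runs from that date. The window is 14–35 days after 19 January 2032; it closes on 23 February 2032.

23 February 2032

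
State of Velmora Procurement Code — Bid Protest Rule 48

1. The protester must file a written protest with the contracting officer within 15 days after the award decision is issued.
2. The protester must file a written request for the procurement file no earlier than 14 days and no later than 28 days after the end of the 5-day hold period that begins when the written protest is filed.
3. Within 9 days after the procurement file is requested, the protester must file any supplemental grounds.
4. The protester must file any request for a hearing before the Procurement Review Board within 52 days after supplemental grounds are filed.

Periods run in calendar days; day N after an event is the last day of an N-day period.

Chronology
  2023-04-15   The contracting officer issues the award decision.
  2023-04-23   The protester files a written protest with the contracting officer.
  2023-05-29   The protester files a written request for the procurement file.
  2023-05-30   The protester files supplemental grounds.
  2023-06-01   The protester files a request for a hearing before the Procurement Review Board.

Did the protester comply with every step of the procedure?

No

Step 1: 15 days after 2023-04-15 (when the award decision is issued) is 2023-04-30; done 2023-04-23 — timely.
Step 2: the window is 14–28 days after 2023-04-28 (end of the 5-day hold period, which began when the written protest is filed on 2023-04-23), so 2023-05-12 through 2023-05-26; done 2023-05-29 — 3 days after the window closed.
That is the first point of non-compliance.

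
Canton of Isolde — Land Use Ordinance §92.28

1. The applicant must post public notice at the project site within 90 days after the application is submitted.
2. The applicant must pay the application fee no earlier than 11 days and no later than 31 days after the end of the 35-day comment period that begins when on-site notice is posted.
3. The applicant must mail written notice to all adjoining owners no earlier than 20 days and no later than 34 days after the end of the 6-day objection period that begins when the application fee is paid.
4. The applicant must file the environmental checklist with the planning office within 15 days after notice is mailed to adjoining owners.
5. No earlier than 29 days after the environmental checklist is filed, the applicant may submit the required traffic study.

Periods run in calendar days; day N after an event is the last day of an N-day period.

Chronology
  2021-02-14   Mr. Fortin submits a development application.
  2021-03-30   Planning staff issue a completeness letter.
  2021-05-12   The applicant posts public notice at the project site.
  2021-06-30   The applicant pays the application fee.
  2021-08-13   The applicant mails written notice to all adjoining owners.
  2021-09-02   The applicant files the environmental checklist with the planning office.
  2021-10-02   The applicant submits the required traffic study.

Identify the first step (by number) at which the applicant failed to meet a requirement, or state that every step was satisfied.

Step 3

(1) due by 2021-02-14 + 90 days = 2021-05-15; done 2021-05-12 — timely.
(2) the permitted window runs from 2021-06-16 + 11 = 2021-06-27 to 2021-06-16 + 31 = 2021-07-17; done 2021-06-30, which is between those dates.
(3) the permitted window runs from 2021-07-06 + 20 = 2021-07-26 to 2021-07-06 + 34 = 2021-08-09; done 2021-08-13 — 4 days after the window closed.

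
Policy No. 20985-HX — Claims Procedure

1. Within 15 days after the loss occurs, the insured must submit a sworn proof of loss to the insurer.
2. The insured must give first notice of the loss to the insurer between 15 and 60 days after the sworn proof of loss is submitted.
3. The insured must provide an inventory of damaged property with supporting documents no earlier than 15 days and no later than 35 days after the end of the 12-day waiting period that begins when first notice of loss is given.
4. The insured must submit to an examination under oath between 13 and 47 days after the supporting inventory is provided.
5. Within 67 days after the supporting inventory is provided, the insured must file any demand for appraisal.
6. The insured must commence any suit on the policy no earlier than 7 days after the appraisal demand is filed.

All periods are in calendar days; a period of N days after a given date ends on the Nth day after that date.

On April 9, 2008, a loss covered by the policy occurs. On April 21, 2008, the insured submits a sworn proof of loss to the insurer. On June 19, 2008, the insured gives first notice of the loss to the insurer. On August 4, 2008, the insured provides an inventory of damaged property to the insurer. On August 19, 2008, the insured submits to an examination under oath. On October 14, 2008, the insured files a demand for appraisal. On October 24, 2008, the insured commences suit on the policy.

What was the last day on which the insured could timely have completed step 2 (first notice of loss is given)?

June 20, 2008

Step 2 runs from April 21, 2008, when the sworn proof of loss is submitted. The window is 15–60 days after April 21, 2008; it closes on June 20, 2008.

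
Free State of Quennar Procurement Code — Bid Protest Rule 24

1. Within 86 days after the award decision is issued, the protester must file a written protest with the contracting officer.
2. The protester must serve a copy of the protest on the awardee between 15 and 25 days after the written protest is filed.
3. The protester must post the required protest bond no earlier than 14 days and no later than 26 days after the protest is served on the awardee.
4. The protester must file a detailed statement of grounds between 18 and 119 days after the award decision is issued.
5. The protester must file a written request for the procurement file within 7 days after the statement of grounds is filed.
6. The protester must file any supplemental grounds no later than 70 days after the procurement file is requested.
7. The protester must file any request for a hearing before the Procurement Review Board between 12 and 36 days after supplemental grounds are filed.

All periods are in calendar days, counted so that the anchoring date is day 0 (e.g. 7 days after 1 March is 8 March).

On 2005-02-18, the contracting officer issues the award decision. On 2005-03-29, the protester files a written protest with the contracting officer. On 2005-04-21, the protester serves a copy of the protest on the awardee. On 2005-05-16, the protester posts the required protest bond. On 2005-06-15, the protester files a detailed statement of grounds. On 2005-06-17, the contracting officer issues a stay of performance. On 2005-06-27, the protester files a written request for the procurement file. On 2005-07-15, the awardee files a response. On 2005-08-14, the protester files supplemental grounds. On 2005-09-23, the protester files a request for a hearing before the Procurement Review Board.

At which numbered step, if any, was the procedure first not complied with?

Step 5

Step 1: 86 days after 2005-02-18 (when the award decision is issued) is 2005-05-15; completed 2005-03-29, before the deadline.
Step 2: the window is 15–25 days after 2005-03-29 (when the written protest is filed), so 2005-04-13 through 2005-04-23; done 2005-04-21, which is between those dates.
Step 3: the window is 14–26 days after 2005-04-21 (when the protest is served on the awardee), so 2005-05-05 through 2005-05-17; done 2005-05-16 — within the window.
Step 4: the window is 18–119 days after 2005-02-18 (when the award decision is issued), so 2005-03-08 through 2005-06-17; done 2005-06-15, which is between those dates.
Step 5: 7 days after 2005-06-15 (when the statement of grounds is filed) is 2005-06-22; done 2005-06-27 — 5 days late.
Later steps need not be reached.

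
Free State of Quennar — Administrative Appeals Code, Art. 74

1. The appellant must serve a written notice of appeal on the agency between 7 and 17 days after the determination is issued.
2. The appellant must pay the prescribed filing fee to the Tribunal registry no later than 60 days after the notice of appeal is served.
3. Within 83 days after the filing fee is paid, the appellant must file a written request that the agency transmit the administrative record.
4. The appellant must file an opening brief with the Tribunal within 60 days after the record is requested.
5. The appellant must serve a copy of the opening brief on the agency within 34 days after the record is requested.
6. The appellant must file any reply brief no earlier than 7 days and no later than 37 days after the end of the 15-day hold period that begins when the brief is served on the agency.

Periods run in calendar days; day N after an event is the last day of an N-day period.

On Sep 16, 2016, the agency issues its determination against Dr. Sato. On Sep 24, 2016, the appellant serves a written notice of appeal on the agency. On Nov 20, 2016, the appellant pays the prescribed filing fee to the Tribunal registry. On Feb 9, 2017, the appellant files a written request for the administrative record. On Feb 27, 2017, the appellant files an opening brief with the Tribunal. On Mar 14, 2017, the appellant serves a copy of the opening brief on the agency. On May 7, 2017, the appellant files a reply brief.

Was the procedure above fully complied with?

No

Step 1 — 7 and 17 days from Sep 16, 2016 (when the determination is issued) are Sep 23, 2016 and Oct 3, 2016 respectively; done Sep 24, 2016, which is between those dates.
Step 2 — counting 60 days from Sep 24, 2016 (when the notice of appeal is served) gives a deadline of Nov 23, 2016; done Nov 20, 2016 — timely.
Step 3 — counting 83 days from Nov 20, 2016 (when the filing fee is paid) gives a deadline of Feb 11, 2017; done Feb 9, 2017 — timely.
Step 4 — counting 60 days from Feb 9, 2017 (when the record is requested) gives a deadline of Apr 10, 2017; Feb 27, 2017 is within that limit.
Step 5 — counting 34 days from Feb 9, 2017 (when the record is requested) gives a deadline of Mar 15, 2017; done Mar 14, 2017 — timely.
Step 6 — 7 and 37 days from Mar 29, 2017 (end of the 15-day hold period, which began when the brief is served on the agency on Mar 14, 2017) are Apr 5, 2017 and May 5, 2017 respectively; done May 7, 2017 — 2 days after the window closed.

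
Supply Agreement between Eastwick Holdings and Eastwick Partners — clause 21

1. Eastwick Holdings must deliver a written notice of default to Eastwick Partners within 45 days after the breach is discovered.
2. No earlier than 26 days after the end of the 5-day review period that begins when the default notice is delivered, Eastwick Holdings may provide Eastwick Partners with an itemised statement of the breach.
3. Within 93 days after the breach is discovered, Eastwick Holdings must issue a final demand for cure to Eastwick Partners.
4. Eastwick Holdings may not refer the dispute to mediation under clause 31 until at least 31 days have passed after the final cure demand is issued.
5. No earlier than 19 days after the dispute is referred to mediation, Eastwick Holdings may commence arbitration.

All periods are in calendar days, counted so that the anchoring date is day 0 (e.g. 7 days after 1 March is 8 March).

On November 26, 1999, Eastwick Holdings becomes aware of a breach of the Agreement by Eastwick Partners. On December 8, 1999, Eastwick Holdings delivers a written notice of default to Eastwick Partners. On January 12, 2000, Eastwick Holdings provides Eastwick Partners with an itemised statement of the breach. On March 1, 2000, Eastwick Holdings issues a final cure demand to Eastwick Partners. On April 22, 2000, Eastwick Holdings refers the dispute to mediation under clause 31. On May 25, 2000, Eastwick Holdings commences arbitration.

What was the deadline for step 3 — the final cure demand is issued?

February 27, 2000

Step 3 runs from November 26, 1999, when the breach is discovered. 93 days after November 26, 1999 is February 27, 2000.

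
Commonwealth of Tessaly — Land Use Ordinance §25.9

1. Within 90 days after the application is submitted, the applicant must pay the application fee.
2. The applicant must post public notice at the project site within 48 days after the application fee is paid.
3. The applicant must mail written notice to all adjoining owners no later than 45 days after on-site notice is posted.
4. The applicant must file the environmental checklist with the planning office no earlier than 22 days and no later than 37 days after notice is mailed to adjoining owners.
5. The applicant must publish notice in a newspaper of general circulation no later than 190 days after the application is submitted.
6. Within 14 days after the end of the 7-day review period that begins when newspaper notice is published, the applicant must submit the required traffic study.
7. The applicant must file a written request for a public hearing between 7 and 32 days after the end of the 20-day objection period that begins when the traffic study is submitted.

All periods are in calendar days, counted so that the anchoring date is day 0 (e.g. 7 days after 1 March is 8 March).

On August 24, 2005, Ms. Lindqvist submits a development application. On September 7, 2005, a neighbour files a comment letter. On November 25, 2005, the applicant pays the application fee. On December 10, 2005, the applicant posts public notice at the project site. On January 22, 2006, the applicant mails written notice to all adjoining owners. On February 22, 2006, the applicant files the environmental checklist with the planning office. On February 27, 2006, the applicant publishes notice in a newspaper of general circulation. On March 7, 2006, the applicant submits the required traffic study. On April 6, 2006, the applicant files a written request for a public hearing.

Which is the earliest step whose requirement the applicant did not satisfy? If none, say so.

Step 1

(1) due by August 24, 2005 + 90 days = November 22, 2005; done November 25, 2005 — 3 days late.
Later steps need not be reached.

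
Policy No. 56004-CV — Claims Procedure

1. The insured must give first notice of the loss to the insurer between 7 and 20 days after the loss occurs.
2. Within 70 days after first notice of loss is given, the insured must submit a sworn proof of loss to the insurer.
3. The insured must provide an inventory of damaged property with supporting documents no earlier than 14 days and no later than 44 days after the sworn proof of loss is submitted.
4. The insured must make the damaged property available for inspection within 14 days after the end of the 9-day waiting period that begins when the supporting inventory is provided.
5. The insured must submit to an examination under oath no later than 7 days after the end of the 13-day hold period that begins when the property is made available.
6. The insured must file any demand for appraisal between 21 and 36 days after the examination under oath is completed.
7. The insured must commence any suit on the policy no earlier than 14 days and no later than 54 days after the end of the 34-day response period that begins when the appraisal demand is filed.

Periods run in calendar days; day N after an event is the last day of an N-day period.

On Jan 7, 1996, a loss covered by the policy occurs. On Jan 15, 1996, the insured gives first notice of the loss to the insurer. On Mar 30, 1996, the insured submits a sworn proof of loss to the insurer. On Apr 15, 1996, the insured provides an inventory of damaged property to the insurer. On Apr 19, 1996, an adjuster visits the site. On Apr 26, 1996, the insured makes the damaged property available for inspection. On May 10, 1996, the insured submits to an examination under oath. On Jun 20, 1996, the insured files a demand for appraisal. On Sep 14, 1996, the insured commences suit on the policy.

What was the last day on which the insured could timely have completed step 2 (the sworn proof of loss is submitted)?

Mar 25, 1996

Step 2 runs from Jan 15, 1996, when first notice of loss is given. 70 days after Jan 15, 1996 is Mar 25, 1996.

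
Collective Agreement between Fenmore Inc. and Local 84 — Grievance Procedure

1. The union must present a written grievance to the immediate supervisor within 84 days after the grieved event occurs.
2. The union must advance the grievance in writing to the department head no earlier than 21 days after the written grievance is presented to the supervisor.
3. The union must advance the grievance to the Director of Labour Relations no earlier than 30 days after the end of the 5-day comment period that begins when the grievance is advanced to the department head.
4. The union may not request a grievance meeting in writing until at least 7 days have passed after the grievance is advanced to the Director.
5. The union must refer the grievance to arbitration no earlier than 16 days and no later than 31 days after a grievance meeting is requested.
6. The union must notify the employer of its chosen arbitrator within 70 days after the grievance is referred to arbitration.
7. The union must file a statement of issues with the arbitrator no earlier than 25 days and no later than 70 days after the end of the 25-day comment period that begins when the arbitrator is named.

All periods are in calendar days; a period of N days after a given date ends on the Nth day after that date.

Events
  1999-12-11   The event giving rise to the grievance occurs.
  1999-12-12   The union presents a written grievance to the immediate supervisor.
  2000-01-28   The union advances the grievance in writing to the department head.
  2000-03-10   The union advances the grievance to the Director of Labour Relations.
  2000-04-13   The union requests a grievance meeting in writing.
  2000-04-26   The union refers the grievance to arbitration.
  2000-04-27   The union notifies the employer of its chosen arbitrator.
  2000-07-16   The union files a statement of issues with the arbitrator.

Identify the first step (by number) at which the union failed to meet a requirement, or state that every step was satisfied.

Step 5

Step 1: 84 days after 1999-12-11 (when the grieved event occurs) is 2000-03-04; completed 1999-12-12, before the deadline.
Step 2: the earliest permitted date is 21 days after 1999-12-12 (when the written grievance is presented to the supervisor), i.e. 2000-01-02; done 2000-01-28 — permitted.
Step 3: the earliest permitted date is 30 days after 2000-02-02 (end of the 5-day comment period, which began when the grievance is advanced to the department head on 2000-01-28), i.e. 2000-03-03; done 2000-03-10, after the minimum wait.
Step 4: the earliest permitted date is 7 days after 2000-03-10 (when the grievance is advanced to the Director), i.e. 2000-03-17; done 2000-04-13, after the minimum wait.
Step 5: the window is 16–31 days after 2000-04-13 (when a grievance meeting is requested), so 2000-04-29 through 2000-05-14; 2000-04-26 is 3 days too early.
The procedure was therefore not followed at step 5.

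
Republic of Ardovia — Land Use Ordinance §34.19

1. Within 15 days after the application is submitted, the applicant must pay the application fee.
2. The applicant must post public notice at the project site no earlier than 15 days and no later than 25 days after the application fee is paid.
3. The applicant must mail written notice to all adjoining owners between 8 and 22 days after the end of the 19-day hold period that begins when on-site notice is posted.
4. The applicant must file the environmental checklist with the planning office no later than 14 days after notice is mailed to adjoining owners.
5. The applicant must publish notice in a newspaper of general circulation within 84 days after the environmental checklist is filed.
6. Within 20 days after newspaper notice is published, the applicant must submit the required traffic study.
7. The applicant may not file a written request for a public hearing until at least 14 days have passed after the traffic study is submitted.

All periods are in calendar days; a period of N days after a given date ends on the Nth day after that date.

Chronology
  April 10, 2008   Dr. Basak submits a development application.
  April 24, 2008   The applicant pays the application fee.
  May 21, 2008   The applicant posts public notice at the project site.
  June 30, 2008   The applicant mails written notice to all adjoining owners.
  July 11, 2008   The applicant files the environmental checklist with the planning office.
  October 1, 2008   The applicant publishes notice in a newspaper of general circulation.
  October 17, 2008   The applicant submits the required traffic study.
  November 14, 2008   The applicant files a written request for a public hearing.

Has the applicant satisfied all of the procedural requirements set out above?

No

Step 1 — counting 15 days from April 10, 2008 (when the application is submitted) gives a deadline of April 25, 2008; April 24, 2008 is within that limit.
Step 2 — 15 and 25 days from April 24, 2008 (when the application fee is paid) are May 9, 2008 and May 19, 2008 respectively; done May 21, 2008 — 2 days after the window closed.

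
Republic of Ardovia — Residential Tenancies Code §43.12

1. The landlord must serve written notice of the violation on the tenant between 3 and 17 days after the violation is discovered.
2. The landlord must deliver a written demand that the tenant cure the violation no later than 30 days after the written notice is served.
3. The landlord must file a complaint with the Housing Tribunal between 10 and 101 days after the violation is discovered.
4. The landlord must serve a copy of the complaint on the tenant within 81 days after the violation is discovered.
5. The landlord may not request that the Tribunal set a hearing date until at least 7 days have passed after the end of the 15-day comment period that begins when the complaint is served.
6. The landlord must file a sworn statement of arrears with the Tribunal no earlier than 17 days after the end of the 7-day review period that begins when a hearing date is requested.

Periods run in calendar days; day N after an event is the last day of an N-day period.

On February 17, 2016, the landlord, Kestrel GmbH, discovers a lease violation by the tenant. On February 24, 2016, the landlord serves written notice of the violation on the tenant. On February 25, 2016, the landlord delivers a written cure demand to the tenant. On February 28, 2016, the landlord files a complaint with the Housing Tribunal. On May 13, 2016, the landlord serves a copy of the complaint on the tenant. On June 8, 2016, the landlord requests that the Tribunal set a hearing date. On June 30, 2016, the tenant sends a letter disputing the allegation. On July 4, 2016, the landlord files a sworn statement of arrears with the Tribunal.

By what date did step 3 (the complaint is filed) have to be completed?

May 28, 2016

Step 3 runs from February 17, 2016, when the violation is discovered. The window is 10–101 days after February 17, 2016; it closes on May 28, 2016.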